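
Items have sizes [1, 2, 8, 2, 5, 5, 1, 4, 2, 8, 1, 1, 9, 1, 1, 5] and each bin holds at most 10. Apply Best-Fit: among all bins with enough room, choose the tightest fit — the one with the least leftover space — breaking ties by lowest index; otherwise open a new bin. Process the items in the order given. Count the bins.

6 bins

Put 1 in bin 1; 9 remain.
Put 2 in bin 1; 7 remain.
Put 8 in bin 2; 2 remain.
Put 2 in bin 2; 0 remain.
Put 5 in bin 1; 2 remain.
Put 5 in bin 3; 5 remain.
Put 1 in bin 1; 1 remain.
Put 4 in bin 3; 1 remain.
Put 2 in bin 4; 8 remain.
Put 8 in bin 4; 0 remain.
Put 1 in bin 1; 0 remain.
Put 1 in bin 3; 0 remain.
Put 9 in bin 5; 1 remain.
Put 1 in bin 5; 0 remain.
Put 1 in bin 6; 9 remain.
Put 5 in bin 6; 4 remain.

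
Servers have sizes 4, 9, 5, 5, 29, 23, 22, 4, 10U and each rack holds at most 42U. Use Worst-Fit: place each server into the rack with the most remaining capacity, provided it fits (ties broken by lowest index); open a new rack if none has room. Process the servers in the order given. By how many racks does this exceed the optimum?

Worst-Fit: [4,9,5,5,10] [29] [23] [22,4] → 4 racks.
Total size 111U; any packing needs at least ⌈111/42⌉ = 3 racks.
An optimal packing achieves that bound: [29,10] [23,9,5,5] [22,4,4] → 3 racks.
Excess: 4 − 3 = 1.

1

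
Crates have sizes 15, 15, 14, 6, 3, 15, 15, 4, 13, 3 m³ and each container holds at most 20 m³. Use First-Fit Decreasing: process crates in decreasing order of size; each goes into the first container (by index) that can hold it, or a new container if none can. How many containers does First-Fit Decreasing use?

Sorted descending: 15, 15, 15, 15, 14, 13, 6, 4, 3, 3.
15 m³ → container 1 (remaining 5 m³)
15 m³ → container 2 (remaining 5 m³)
15 m³ → container 3 (remaining 5 m³)
15 m³ → container 4 (remaining 5 m³)
14 m³ → container 5 (remaining 6 m³)
13 m³ → container 6 (remaining 7 m³)
6 m³ → container 5 (remaining 0 m³)
4 m³ → container 1 (remaining 1 m³)
3 m³ → container 2 (remaining 2 m³)
3 m³ → container 3 (remaining 2 m³)
Final containers: [15,4] [15,3] [15,3] [15] [14,6] [13].

6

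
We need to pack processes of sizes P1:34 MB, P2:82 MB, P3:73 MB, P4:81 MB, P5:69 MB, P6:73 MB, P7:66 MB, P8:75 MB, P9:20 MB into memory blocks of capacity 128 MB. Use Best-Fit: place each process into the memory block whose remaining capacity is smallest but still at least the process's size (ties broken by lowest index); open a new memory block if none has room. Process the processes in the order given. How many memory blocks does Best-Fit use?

7 memory blocks

Put P1 (34 MB) in memory block 1; 94 MB remain.
Put P2 (82 MB) in memory block 1; 12 MB remain.
Put P3 (73 MB) in memory block 2; 55 MB remain.
Put P4 (81 MB) in memory block 3; 47 MB remain.
Put P5 (69 MB) in memory block 4; 59 MB remain.
Put P6 (73 MB) in memory block 5; 55 MB remain.
Put P7 (66 MB) in memory block 6; 62 MB remain.
Put P8 (75 MB) in memory block 7; 53 MB remain.
Put P9 (20 MB) in memory block 3; 27 MB remain.
Final memory blocks: [34,82] [73] [81,20] [69] [73] [66] [75].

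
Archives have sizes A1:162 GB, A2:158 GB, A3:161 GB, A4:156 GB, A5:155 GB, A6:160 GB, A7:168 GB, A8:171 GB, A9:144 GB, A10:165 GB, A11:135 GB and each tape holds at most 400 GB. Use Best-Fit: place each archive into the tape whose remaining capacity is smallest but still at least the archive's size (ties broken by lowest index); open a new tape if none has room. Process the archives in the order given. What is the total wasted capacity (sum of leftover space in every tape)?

665

Put A1 (162 GB) in tape 1; 238 GB remain.
Put A2 (158 GB) in tape 1; 80 GB remain.
Put A3 (161 GB) in tape 2; 239 GB remain.
Put A4 (156 GB) in tape 2; 83 GB remain.
Put A5 (155 GB) in tape 3; 245 GB remain.
Put A6 (160 GB) in tape 3; 85 GB remain.
Put A7 (168 GB) in tape 4; 232 GB remain.
Put A8 (171 GB) in tape 4; 61 GB remain.
Put A9 (144 GB) in tape 5; 256 GB remain.
Put A10 (165 GB) in tape 5; 91 GB remain.
Put A11 (135 GB) in tape 6; 265 GB remain.
6 tapes × 400 GB = 2400 GB; used 1735 GB; unused 665 GB.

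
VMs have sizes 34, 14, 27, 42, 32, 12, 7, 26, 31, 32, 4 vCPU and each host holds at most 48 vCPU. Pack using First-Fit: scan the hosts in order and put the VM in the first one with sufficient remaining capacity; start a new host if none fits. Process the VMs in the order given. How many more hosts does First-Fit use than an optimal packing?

First-Fit: [34,14] [27,12,7] [42,4] [32] [26] [31] [32] → 7 hosts.
7 VMs exceed 24 vCPU (half the capacity), and no two of those can share a host, so at least 7 hosts are needed.
So 7 is already optimal.

0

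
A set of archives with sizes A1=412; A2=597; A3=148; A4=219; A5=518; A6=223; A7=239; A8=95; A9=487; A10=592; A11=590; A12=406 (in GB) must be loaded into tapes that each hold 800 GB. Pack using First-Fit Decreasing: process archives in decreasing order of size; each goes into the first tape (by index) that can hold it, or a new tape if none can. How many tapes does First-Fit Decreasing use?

Sorted descending: 597, 592, 590, 518, 487, 412, 406, 239, 223, 219, 148, 95.
597 GB → tape 1 (remaining 203 GB)
592 GB → tape 2 (remaining 208 GB)
590 GB → tape 3 (remaining 210 GB)
518 GB → tape 4 (remaining 282 GB)
487 GB → tape 5 (remaining 313 GB)
412 GB → tape 6 (remaining 388 GB)
406 GB → tape 7 (remaining 394 GB)
239 GB → tape 4 (remaining 43 GB)
223 GB → tape 5 (remaining 90 GB)
219 GB → tape 6 (remaining 169 GB)
148 GB → tape 1 (remaining 55 GB)
95 GB → tape 2 (remaining 113 GB)
Final tapes: [597,148] [592,95] [590] [518,239] [487,223] [412,219] [406].

7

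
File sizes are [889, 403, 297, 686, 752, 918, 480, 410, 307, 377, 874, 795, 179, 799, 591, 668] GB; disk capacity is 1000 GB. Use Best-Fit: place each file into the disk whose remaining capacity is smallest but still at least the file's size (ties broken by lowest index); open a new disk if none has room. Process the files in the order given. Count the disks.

Put 889 GB in disk 1; 111 GB remain.
Put 403 GB in disk 2; 597 GB remain.
Put 297 GB in disk 2; 300 GB remain.
Put 686 GB in disk 3; 314 GB remain.
Put 752 GB in disk 4; 248 GB remain.
Put 918 GB in disk 5; 82 GB remain.
Put 480 GB in disk 6; 520 GB remain.
Put 410 GB in disk 6; 110 GB remain.
Put 307 GB in disk 3; 7 GB remain.
Put 377 GB in disk 7; 623 GB remain.
Put 874 GB in disk 8; 126 GB remain.
Put 795 GB in disk 9; 205 GB remain.
Put 179 GB in disk 9; 26 GB remain.
Put 799 GB in disk 10; 201 GB remain.
Put 591 GB in disk 7; 32 GB remain.
Put 668 GB in disk 11; 332 GB remain.

11 disks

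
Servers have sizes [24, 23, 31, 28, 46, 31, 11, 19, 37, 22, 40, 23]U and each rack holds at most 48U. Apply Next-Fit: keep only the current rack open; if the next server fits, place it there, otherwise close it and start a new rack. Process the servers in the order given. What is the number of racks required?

rack 1: place 24U, 24U left
rack 1: place 23U, 1U left
rack 2: place 31U, 17U left
rack 3: place 28U, 20U left
rack 4: place 46U, 2U left
rack 5: place 31U, 17U left
rack 5: place 11U, 6U left
rack 6: place 19U, 29U left
rack 7: place 37U, 11U left
rack 8: place 22U, 26U left
rack 9: place 40U, 8U left
rack 10: place 23U, 25U left
Final racks: [24,23] [31] [28] [46] [31,11] [19] [37] [22] [40] [23].

10 racks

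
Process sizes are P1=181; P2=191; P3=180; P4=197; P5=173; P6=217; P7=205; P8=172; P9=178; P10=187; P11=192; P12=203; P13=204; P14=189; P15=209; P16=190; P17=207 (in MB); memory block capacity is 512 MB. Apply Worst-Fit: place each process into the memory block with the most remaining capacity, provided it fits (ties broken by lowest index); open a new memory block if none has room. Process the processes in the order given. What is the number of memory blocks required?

memory block 1: place P1 (181 MB), 331 MB left
memory block 1: place P2 (191 MB), 140 MB left
memory block 2: place P3 (180 MB), 332 MB left
memory block 2: place P4 (197 MB), 135 MB left
memory block 3: place P5 (173 MB), 339 MB left
memory block 3: place P6 (217 MB), 122 MB left
memory block 4: place P7 (205 MB), 307 MB left
memory block 4: place P8 (172 MB), 135 MB left
memory block 5: place P9 (178 MB), 334 MB left
memory block 5: place P10 (187 MB), 147 MB left
memory block 6: place P11 (192 MB), 320 MB left
memory block 6: place P12 (203 MB), 117 MB left
memory block 7: place P13 (204 MB), 308 MB left
memory block 7: place P14 (189 MB), 119 MB left
memory block 8: place P15 (209 MB), 303 MB left
memory block 8: place P16 (190 MB), 113 MB left
memory block 9: place P17 (207 MB), 305 MB left
Final memory blocks: [181,191] [180,197] [173,217] [205,172] [178,187] [192,203] [204,189] [209,190] [207].

9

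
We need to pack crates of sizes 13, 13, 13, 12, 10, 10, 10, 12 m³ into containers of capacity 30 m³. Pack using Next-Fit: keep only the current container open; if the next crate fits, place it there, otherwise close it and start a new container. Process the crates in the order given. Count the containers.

Put 13 m³ in container 1; 17 m³ remain.
Put 13 m³ in container 1; 4 m³ remain.
Put 13 m³ in container 2; 17 m³ remain.
Put 12 m³ in container 2; 5 m³ remain.
Put 10 m³ in container 3; 20 m³ remain.
Put 10 m³ in container 3; 10 m³ remain.
Put 10 m³ in container 3; 0 m³ remain.
Put 12 m³ in container 4; 18 m³ remain.
Final containers: [13,13] [13,12] [10,10,10] [12].

4 containers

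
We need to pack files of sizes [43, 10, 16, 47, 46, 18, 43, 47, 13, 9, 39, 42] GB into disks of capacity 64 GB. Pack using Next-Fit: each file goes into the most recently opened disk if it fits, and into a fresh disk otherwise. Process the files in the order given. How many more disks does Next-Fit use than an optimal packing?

Next-Fit: [43,10] [16,47] [46,18] [43] [47,13] [9,39] [42] → 7 disks.
7 files exceed 32 GB (half the capacity), and no two of those can share a disk, so at least 7 disks are needed.
So 7 is already optimal.

0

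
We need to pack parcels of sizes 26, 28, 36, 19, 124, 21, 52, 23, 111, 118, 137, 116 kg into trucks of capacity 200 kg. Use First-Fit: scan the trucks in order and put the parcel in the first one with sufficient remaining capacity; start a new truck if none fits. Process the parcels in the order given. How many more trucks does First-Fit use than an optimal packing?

1

First-Fit: [26,28,36,19,21,52] [124,23] [111] [118] [137] [116] → 6 trucks.
Total size 811 kg; any packing needs at least ⌈811/200⌉ = 5 trucks.
An optimal packing achieves that bound: [137,52] [124,36,28] [118,26,23,21] [116,19] [111] → 5 trucks.
Excess: 6 − 5 = 1.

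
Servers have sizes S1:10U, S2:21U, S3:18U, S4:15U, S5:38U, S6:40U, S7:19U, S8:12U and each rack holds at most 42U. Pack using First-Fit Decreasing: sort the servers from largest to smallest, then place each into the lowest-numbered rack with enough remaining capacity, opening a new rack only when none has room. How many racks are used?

Sorted descending: 40, 38, 21, 19, 18, 15, 12, 10.
40U → rack 1 (remaining 2U)
38U → rack 2 (remaining 4U)
21U → rack 3 (remaining 21U)
19U → rack 3 (remaining 2U)
18U → rack 4 (remaining 24U)
15U → rack 4 (remaining 9U)
12U → rack 5 (remaining 30U)
10U → rack 5 (remaining 20U)
Final racks: [40] [38] [21,19] [18,15] [12,10].

5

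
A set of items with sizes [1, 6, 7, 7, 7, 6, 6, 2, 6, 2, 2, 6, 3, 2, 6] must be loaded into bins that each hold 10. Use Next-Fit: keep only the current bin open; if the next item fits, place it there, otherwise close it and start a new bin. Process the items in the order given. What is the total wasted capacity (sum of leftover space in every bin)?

21

Put 1 in bin 1; 9 remain.
Put 6 in bin 1; 3 remain.
Put 7 in bin 2; 3 remain.
Put 7 in bin 3; 3 remain.
Put 7 in bin 4; 3 remain.
Put 6 in bin 5; 4 remain.
Put 6 in bin 6; 4 remain.
Put 2 in bin 6; 2 remain.
Put 6 in bin 7; 4 remain.
Put 2 in bin 7; 2 remain.
Put 2 in bin 7; 0 remain.
Put 6 in bin 8; 4 remain.
Put 3 in bin 8; 1 remain.
Put 2 in bin 9; 8 remain.
Put 6 in bin 9; 2 remain.
9 bins × 10 = 90; used 69; unused 21.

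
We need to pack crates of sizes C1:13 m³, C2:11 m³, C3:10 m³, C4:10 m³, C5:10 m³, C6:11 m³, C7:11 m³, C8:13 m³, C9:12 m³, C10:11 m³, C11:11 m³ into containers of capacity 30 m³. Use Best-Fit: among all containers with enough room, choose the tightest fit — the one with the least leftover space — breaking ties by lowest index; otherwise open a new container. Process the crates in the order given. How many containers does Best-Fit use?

container 1: place C1 (13 m³), 17 m³ left
container 1: place C2 (11 m³), 6 m³ left
container 2: place C3 (10 m³), 20 m³ left
container 2: place C4 (10 m³), 10 m³ left
container 2: place C5 (10 m³), 0 m³ left
container 3: place C6 (11 m³), 19 m³ left
container 3: place C7 (11 m³), 8 m³ left
container 4: place C8 (13 m³), 17 m³ left
container 4: place C9 (12 m³), 5 m³ left
container 5: place C10 (11 m³), 19 m³ left
container 5: place C11 (11 m³), 8 m³ left
Final containers: [13,11] [10,10,10] [11,11] [13,12] [11,11].

5 containers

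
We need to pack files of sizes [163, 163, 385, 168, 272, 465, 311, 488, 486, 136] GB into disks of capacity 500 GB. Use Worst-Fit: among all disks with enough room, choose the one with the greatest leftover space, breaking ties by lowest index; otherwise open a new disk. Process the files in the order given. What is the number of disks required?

7

disk 1: place 163 GB, 337 GB left
disk 1: place 163 GB, 174 GB left
disk 2: place 385 GB, 115 GB left
disk 1: place 168 GB, 6 GB left
disk 3: place 272 GB, 228 GB left
disk 4: place 465 GB, 35 GB left
disk 5: place 311 GB, 189 GB left
disk 6: place 488 GB, 12 GB left
disk 7: place 486 GB, 14 GB left
disk 3: place 136 GB, 92 GB left
Final disks: [163,163,168] [385] [272,136] [465] [311] [488] [486].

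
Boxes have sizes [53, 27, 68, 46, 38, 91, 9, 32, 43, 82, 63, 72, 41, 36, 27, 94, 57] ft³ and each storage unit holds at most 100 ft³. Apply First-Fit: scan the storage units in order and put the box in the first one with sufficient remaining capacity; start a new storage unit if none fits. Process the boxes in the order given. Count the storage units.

10 storage units

Put 53 ft³ in storage unit 1; 47 ft³ remain.
Put 27 ft³ in storage unit 1; 20 ft³ remain.
Put 68 ft³ in storage unit 2; 32 ft³ remain.
Put 46 ft³ in storage unit 3; 54 ft³ remain.
Put 38 ft³ in storage unit 3; 16 ft³ remain.
Put 91 ft³ in storage unit 4; 9 ft³ remain.
Put 9 ft³ in storage unit 1; 11 ft³ remain.
Put 32 ft³ in storage unit 2; 0 ft³ remain.
Put 43 ft³ in storage unit 5; 57 ft³ remain.
Put 82 ft³ in storage unit 6; 18 ft³ remain.
Put 63 ft³ in storage unit 7; 37 ft³ remain.
Put 72 ft³ in storage unit 8; 28 ft³ remain.
Put 41 ft³ in storage unit 5; 16 ft³ remain.
Put 36 ft³ in storage unit 7; 1 ft³ remain.
Put 27 ft³ in storage unit 8; 1 ft³ remain.
Put 94 ft³ in storage unit 9; 6 ft³ remain.
Put 57 ft³ in storage unit 10; 43 ft³ remain.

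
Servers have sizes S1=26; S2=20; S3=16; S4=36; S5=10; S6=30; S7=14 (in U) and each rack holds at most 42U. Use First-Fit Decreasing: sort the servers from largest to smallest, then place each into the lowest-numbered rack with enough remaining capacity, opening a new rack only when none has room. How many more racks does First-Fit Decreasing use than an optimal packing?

First-Fit Decreasing: [36] [30,10] [26,16] [20,14] → 4 racks.
Total size 152U; any packing needs at least ⌈152/42⌉ = 4 racks.
So 4 is already optimal.

0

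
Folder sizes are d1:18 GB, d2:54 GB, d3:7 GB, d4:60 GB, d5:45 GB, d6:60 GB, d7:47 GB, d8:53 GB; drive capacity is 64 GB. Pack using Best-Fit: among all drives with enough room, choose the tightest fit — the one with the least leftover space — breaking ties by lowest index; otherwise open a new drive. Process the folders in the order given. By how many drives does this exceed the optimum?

Best-Fit: [18,45] [54,7] [60] [60] [47] [53] → 6 drives.
Total size 344 GB; any packing needs at least ⌈344/64⌉ = 6 drives.
So 6 is already optimal.

0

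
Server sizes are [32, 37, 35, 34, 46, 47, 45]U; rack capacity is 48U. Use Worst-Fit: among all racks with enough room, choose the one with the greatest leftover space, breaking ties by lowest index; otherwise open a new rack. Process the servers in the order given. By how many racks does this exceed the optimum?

0

Worst-Fit: [32] [37] [35] [34] [46] [47] [45] → 7 racks.
7 servers exceed 24U (half the capacity), and no two of those can share a rack, so at least 7 racks are needed.
So 7 is already optimal.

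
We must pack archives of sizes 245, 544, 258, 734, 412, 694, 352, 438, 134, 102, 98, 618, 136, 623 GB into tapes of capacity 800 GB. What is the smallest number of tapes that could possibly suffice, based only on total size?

Total size = 245 + 544 + 258 + 734 + 412 + 694 + 352 + 438 + 134 + 102 + 98 + 618 + 136 + 623 = 5388 GB.
⌈5388 / 800⌉ = 7.

7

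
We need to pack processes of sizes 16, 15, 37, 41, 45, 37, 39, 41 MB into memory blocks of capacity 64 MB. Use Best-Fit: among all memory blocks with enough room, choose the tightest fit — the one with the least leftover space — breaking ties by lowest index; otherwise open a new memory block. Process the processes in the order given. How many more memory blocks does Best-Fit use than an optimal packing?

1

Best-Fit: [16,15] [37] [41] [45] [37] [39] [41] → 7 memory blocks.
6 processes exceed 32 MB (half the capacity), and no two of those can share a memory block, so at least 6 memory blocks are needed.
An optimal packing achieves that bound: [45,16] [41,15] [41] [39] [37] [37] → 6 memory blocks.
Excess: 7 − 6 = 1.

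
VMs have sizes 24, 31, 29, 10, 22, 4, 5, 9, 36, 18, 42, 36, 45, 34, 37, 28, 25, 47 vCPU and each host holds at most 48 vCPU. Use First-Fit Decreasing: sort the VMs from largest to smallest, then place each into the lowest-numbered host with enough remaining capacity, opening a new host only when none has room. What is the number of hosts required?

Sorted descending: 47, 45, 42, 37, 36, 36, 34, 31, 29, 28, 25, 24, 22, 18, 10, 9, 5, 4.
Put 47 vCPU in host 1; 1 vCPU remain.
Put 45 vCPU in host 2; 3 vCPU remain.
Put 42 vCPU in host 3; 6 vCPU remain.
Put 37 vCPU in host 4; 11 vCPU remain.
Put 36 vCPU in host 5; 12 vCPU remain.
Put 36 vCPU in host 6; 12 vCPU remain.
Put 34 vCPU in host 7; 14 vCPU remain.
Put 31 vCPU in host 8; 17 vCPU remain.
Put 29 vCPU in host 9; 19 vCPU remain.
Put 28 vCPU in host 10; 20 vCPU remain.
Put 25 vCPU in host 11; 23 vCPU remain.
Put 24 vCPU in host 12; 24 vCPU remain.
Put 22 vCPU in host 11; 1 vCPU remain.
Put 18 vCPU in host 9; 1 vCPU remain.
Put 10 vCPU in host 4; 1 vCPU remain.
Put 9 vCPU in host 5; 3 vCPU remain.
Put 5 vCPU in host 3; 1 vCPU remain.
Put 4 vCPU in host 6; 8 vCPU remain.
Final hosts: [47] [45] [42,5] [37,10] [36,9] [36,4] [34] [31] [29,18] [28] [25,22] [24].

12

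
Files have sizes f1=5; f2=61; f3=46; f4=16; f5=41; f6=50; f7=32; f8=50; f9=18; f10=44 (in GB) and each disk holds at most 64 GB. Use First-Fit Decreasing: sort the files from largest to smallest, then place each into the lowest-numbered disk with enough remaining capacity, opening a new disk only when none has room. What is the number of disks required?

Sorted descending: 61, 50, 50, 46, 44, 41, 32, 18, 16, 5.
Put 61 GB in disk 1; 3 GB remain.
Put 50 GB in disk 2; 14 GB remain.
Put 50 GB in disk 3; 14 GB remain.
Put 46 GB in disk 4; 18 GB remain.
Put 44 GB in disk 5; 20 GB remain.
Put 41 GB in disk 6; 23 GB remain.
Put 32 GB in disk 7; 32 GB remain.
Put 18 GB in disk 4; 0 GB remain.
Put 16 GB in disk 5; 4 GB remain.
Put 5 GB in disk 2; 9 GB remain.

7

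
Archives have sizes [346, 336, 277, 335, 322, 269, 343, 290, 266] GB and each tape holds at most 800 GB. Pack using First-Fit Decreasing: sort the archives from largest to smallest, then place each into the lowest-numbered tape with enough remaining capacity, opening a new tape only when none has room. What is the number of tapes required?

5

Sorted descending: 346, 343, 336, 335, 322, 290, 277, 269, 266.
Put 346 GB in tape 1; 454 GB remain.
Put 343 GB in tape 1; 111 GB remain.
Put 336 GB in tape 2; 464 GB remain.
Put 335 GB in tape 2; 129 GB remain.
Put 322 GB in tape 3; 478 GB remain.
Put 290 GB in tape 3; 188 GB remain.
Put 277 GB in tape 4; 523 GB remain.
Put 269 GB in tape 4; 254 GB remain.
Put 266 GB in tape 5; 534 GB remain.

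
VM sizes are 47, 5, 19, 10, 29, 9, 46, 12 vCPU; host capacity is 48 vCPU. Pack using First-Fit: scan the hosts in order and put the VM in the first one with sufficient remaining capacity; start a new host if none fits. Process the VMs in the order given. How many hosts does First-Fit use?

4 hosts

host 1: place 47 vCPU, 1 vCPU left
host 2: place 5 vCPU, 43 vCPU left
host 2: place 19 vCPU, 24 vCPU left
host 2: place 10 vCPU, 14 vCPU left
host 3: place 29 vCPU, 19 vCPU left
host 2: place 9 vCPU, 5 vCPU left
host 4: place 46 vCPU, 2 vCPU left
host 3: place 12 vCPU, 7 vCPU left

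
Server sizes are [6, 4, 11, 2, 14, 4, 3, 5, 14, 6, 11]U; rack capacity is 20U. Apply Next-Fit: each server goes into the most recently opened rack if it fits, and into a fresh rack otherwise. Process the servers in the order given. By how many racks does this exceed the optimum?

2

Next-Fit: [6,4] [11,2] [14,4] [3,5] [14,6] [11] → 6 racks.
Total size 80U; any packing needs at least ⌈80/20⌉ = 4 racks.
An optimal packing achieves that bound: [14,6] [14,6] [11,5,4] [11,4,3,2] → 4 racks.
Excess: 6 − 4 = 2.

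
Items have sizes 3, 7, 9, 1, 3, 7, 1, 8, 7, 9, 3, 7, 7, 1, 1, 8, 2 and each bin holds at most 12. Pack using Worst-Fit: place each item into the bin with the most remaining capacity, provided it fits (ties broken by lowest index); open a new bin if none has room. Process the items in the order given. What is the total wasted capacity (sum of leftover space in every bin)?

3 → bin 1 (remaining 9)
7 → bin 1 (remaining 2)
9 → bin 2 (remaining 3)
1 → bin 2 (remaining 2)
3 → bin 3 (remaining 9)
7 → bin 3 (remaining 2)
1 → bin 1 (remaining 1)
8 → bin 4 (remaining 4)
7 → bin 5 (remaining 5)
9 → bin 6 (remaining 3)
3 → bin 5 (remaining 2)
7 → bin 7 (remaining 5)
7 → bin 8 (remaining 5)
1 → bin 7 (remaining 4)
1 → bin 8 (remaining 4)
8 → bin 9 (remaining 4)
2 → bin 4 (remaining 2)
9 bins × 12 = 108; used 84; unused 24.

24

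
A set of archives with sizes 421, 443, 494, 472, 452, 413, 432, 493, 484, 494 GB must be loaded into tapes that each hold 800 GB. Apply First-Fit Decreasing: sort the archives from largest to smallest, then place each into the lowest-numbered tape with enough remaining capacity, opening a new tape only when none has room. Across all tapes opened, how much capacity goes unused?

3402

Sorted descending: 494, 494, 493, 484, 472, 452, 443, 432, 421, 413.
tape 1: place 494 GB, 306 GB left
tape 2: place 494 GB, 306 GB left
tape 3: place 493 GB, 307 GB left
tape 4: place 484 GB, 316 GB left
tape 5: place 472 GB, 328 GB left
tape 6: place 452 GB, 348 GB left
tape 7: place 443 GB, 357 GB left
tape 8: place 432 GB, 368 GB left
tape 9: place 421 GB, 379 GB left
tape 10: place 413 GB, 387 GB left
10 tapes × 800 GB = 8000 GB; used 4598 GB; unused 3402 GB.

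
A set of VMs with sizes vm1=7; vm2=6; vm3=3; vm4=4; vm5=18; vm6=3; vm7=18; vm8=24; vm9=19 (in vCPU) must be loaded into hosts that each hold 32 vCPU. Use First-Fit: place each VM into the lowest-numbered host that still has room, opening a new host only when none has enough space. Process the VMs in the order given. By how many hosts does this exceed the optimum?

First-Fit: [7,6,3,4,3] [18] [18] [24] [19] → 5 hosts.
Total size 102 vCPU; any packing needs at least ⌈102/32⌉ = 4 hosts.
An optimal packing achieves that bound: [24,7] [19,6,4,3] [18,3] [18] → 4 hosts.
Excess: 5 − 4 = 1.

1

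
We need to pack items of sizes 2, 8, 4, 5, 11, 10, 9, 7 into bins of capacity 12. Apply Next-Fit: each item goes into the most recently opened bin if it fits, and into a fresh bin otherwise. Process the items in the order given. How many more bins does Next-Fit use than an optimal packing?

Next-Fit: [2,8] [4,5] [11] [10] [9] [7] → 6 bins.
Total size 56; any packing needs at least ⌈56/12⌉ = 5 bins.
An optimal packing achieves that bound: [11] [10,2] [9] [8,4] [7,5] → 5 bins.
Excess: 6 − 5 = 1.

1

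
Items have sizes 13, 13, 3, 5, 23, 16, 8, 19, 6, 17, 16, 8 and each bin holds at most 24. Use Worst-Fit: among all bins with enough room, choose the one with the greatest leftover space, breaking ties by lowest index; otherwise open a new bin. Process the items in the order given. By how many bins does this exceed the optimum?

Worst-Fit: [13,3,8] [13,5] [23] [16,6] [19] [17] [16,8] → 7 bins.
Total size 147; any packing needs at least ⌈147/24⌉ = 7 bins.
So 7 is already optimal.

0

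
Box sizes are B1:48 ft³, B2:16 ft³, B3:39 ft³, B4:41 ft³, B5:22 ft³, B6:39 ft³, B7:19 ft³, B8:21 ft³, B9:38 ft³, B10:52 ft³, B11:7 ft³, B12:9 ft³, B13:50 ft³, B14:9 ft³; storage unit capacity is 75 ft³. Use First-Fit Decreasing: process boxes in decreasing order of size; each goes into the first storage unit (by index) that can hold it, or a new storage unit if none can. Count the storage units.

Sorted descending: 52, 50, 48, 41, 39, 39, 38, 22, 21, 19, 16, 9, 9, 7.
Put 52 ft³ in storage unit 1; 23 ft³ remain.
Put 50 ft³ in storage unit 2; 25 ft³ remain.
Put 48 ft³ in storage unit 3; 27 ft³ remain.
Put 41 ft³ in storage unit 4; 34 ft³ remain.
Put 39 ft³ in storage unit 5; 36 ft³ remain.
Put 39 ft³ in storage unit 6; 36 ft³ remain.
Put 38 ft³ in storage unit 7; 37 ft³ remain.
Put 22 ft³ in storage unit 1; 1 ft³ remain.
Put 21 ft³ in storage unit 2; 4 ft³ remain.
Put 19 ft³ in storage unit 3; 8 ft³ remain.
Put 16 ft³ in storage unit 4; 18 ft³ remain.
Put 9 ft³ in storage unit 4; 9 ft³ remain.
Put 9 ft³ in storage unit 4; 0 ft³ remain.
Put 7 ft³ in storage unit 3; 1 ft³ remain.
Final storage units: [52,22] [50,21] [48,19,7] [41,16,9,9] [39] [39] [38].

7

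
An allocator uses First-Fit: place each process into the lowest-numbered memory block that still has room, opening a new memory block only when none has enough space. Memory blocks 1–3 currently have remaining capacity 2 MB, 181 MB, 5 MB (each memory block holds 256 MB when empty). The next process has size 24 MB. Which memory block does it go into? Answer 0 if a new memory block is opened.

2

Memory blocks with room: memory block 2 (181 MB).
The first with room is memory block 2.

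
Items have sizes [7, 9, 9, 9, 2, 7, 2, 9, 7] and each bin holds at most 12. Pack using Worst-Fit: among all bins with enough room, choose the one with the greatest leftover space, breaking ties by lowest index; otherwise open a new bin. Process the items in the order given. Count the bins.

7

7 → bin 1 (remaining 5)
9 → bin 2 (remaining 3)
9 → bin 3 (remaining 3)
9 → bin 4 (remaining 3)
2 → bin 1 (remaining 3)
7 → bin 5 (remaining 5)
2 → bin 5 (remaining 3)
9 → bin 6 (remaining 3)
7 → bin 7 (remaining 5)
Final bins: [7,2] [9] [9] [9] [7,2] [9] [7].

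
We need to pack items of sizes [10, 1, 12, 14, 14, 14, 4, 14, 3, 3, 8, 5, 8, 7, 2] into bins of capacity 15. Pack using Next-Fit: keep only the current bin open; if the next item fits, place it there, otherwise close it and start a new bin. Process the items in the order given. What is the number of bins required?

10

10 → bin 1 (remaining 5)
1 → bin 1 (remaining 4)
12 → bin 2 (remaining 3)
14 → bin 3 (remaining 1)
14 → bin 4 (remaining 1)
14 → bin 5 (remaining 1)
4 → bin 6 (remaining 11)
14 → bin 7 (remaining 1)
3 → bin 8 (remaining 12)
3 → bin 8 (remaining 9)
8 → bin 8 (remaining 1)
5 → bin 9 (remaining 10)
8 → bin 9 (remaining 2)
7 → bin 10 (remaining 8)
2 → bin 10 (remaining 6)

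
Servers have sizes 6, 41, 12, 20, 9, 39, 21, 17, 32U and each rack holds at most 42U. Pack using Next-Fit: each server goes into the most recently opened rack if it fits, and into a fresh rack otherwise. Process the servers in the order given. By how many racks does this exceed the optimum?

1

Next-Fit: [6] [41] [12,20,9] [39] [21,17] [32] → 6 racks.
Total size 197U; any packing needs at least ⌈197/42⌉ = 5 racks.
An optimal packing achieves that bound: [41] [39] [32,9] [21,20] [17,12,6] → 5 racks.
Excess: 6 − 5 = 1.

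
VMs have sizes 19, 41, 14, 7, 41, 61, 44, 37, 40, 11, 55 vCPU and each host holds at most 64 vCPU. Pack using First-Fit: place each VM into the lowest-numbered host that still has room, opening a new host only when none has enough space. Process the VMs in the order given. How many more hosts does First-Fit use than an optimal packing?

First-Fit: [19,41] [14,7,41] [61] [44,11] [37] [40] [55] → 7 hosts.
7 VMs exceed 32 vCPU (half the capacity), and no two of those can share a host, so at least 7 hosts are needed.
So 7 is already optimal.

0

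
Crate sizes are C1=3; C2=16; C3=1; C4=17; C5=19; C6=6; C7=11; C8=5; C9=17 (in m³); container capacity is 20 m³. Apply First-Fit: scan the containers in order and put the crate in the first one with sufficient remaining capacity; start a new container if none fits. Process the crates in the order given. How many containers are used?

6

container 1: place C1 (3 m³), 17 m³ left
container 1: place C2 (16 m³), 1 m³ left
container 1: place C3 (1 m³), 0 m³ left
container 2: place C4 (17 m³), 3 m³ left
container 3: place C5 (19 m³), 1 m³ left
container 4: place C6 (6 m³), 14 m³ left
container 4: place C7 (11 m³), 3 m³ left
container 5: place C8 (5 m³), 15 m³ left
container 6: place C9 (17 m³), 3 m³ left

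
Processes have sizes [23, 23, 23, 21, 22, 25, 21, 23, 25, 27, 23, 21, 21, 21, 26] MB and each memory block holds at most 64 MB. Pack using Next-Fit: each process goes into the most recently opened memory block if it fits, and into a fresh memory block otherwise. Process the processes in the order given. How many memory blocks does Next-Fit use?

memory block 1: place 23 MB, 41 MB left
memory block 1: place 23 MB, 18 MB left
memory block 2: place 23 MB, 41 MB left
memory block 2: place 21 MB, 20 MB left
memory block 3: place 22 MB, 42 MB left
memory block 3: place 25 MB, 17 MB left
memory block 4: place 21 MB, 43 MB left
memory block 4: place 23 MB, 20 MB left
memory block 5: place 25 MB, 39 MB left
memory block 5: place 27 MB, 12 MB left
memory block 6: place 23 MB, 41 MB left
memory block 6: place 21 MB, 20 MB left
memory block 7: place 21 MB, 43 MB left
memory block 7: place 21 MB, 22 MB left
memory block 8: place 26 MB, 38 MB left

8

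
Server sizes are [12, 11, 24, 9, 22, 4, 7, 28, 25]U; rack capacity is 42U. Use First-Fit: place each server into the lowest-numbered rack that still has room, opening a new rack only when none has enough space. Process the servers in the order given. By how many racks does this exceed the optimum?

First-Fit: [12,11,9,4] [24,7] [22] [28] [25] → 5 racks.
Total size 142U; any packing needs at least ⌈142/42⌉ = 4 racks.
An optimal packing achieves that bound: [28,12] [25,11,4] [24,9,7] [22] → 4 racks.
Excess: 5 − 4 = 1.

1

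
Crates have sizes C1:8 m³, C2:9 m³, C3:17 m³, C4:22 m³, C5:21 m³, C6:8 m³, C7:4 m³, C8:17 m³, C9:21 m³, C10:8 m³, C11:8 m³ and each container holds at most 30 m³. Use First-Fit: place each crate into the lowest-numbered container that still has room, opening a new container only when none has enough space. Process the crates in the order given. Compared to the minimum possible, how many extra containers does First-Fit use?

First-Fit: [8,9,8,4] [17,8] [22,8] [21] [17] [21] → 6 containers.
Total size 143 m³; any packing needs at least ⌈143/30⌉ = 5 containers.
An optimal packing achieves that bound: [22,8] [21,9] [21,8] [17,8,4] [17,8] → 5 containers.
Excess: 6 − 5 = 1.

1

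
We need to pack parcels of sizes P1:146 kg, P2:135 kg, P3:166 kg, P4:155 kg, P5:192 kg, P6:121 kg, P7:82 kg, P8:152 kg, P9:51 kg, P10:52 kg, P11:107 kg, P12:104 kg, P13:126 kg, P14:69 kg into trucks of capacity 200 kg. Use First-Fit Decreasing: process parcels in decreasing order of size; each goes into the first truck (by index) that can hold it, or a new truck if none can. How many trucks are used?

10

Sorted descending: 192, 166, 155, 152, 146, 135, 126, 121, 107, 104, 82, 69, 52, 51.
Put 192 kg in truck 1; 8 kg remain.
Put 166 kg in truck 2; 34 kg remain.
Put 155 kg in truck 3; 45 kg remain.
Put 152 kg in truck 4; 48 kg remain.
Put 146 kg in truck 5; 54 kg remain.
Put 135 kg in truck 6; 65 kg remain.
Put 126 kg in truck 7; 74 kg remain.
Put 121 kg in truck 8; 79 kg remain.
Put 107 kg in truck 9; 93 kg remain.
Put 104 kg in truck 10; 96 kg remain.
Put 82 kg in truck 9; 11 kg remain.
Put 69 kg in truck 7; 5 kg remain.
Put 52 kg in truck 5; 2 kg remain.
Put 51 kg in truck 6; 14 kg remain.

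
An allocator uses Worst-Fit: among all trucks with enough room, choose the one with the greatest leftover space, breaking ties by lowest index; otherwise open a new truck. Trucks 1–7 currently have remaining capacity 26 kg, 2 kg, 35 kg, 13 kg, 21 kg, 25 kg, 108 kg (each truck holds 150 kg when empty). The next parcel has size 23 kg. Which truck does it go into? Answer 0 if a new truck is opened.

7

Trucks with room: truck 1 (26 kg), truck 3 (35 kg), truck 6 (25 kg), truck 7 (108 kg).
Most room is truck 7 with 108 kg free.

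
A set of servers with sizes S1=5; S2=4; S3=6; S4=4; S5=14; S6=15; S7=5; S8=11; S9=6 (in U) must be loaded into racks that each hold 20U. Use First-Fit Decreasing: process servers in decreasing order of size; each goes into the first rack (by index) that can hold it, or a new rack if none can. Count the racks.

Sorted descending: 15, 14, 11, 6, 6, 5, 5, 4, 4.
15U → rack 1 (remaining 5U)
14U → rack 2 (remaining 6U)
11U → rack 3 (remaining 9U)
6U → rack 2 (remaining 0U)
6U → rack 3 (remaining 3U)
5U → rack 1 (remaining 0U)
5U → rack 4 (remaining 15U)
4U → rack 4 (remaining 11U)
4U → rack 4 (remaining 7U)
Final racks: [15,5] [14,6] [11,6] [5,4,4].

4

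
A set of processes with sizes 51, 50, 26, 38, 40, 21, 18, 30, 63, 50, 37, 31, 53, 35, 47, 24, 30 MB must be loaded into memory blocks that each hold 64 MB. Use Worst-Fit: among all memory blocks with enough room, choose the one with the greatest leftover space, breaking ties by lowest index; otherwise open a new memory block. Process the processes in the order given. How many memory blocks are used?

Put 51 MB in memory block 1; 13 MB remain.
Put 50 MB in memory block 2; 14 MB remain.
Put 26 MB in memory block 3; 38 MB remain.
Put 38 MB in memory block 3; 0 MB remain.
Put 40 MB in memory block 4; 24 MB remain.
Put 21 MB in memory block 4; 3 MB remain.
Put 18 MB in memory block 5; 46 MB remain.
Put 30 MB in memory block 5; 16 MB remain.
Put 63 MB in memory block 6; 1 MB remain.
Put 50 MB in memory block 7; 14 MB remain.
Put 37 MB in memory block 8; 27 MB remain.
Put 31 MB in memory block 9; 33 MB remain.
Put 53 MB in memory block 10; 11 MB remain.
Put 35 MB in memory block 11; 29 MB remain.
Put 47 MB in memory block 12; 17 MB remain.
Put 24 MB in memory block 9; 9 MB remain.
Put 30 MB in memory block 13; 34 MB remain.
Final memory blocks: [51] [50] [26,38] [40,21] [18,30] [63] [50] [37] [31,24] [53] [35] [47] [30].

13 memory blocks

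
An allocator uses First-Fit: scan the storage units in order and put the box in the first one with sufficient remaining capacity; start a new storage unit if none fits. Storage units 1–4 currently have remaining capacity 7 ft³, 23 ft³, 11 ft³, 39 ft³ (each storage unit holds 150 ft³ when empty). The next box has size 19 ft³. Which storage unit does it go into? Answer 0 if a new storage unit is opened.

2

Storage units with room: storage unit 2 (23 ft³), storage unit 4 (39 ft³).
The first with room is storage unit 2.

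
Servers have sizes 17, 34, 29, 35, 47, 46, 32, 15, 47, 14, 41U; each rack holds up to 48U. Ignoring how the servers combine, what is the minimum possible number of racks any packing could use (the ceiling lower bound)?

Total size = 17 + 34 + 29 + 35 + 47 + 46 + 32 + 15 + 47 + 14 + 41 = 357U.
⌈357 / 48⌉ = 8.

8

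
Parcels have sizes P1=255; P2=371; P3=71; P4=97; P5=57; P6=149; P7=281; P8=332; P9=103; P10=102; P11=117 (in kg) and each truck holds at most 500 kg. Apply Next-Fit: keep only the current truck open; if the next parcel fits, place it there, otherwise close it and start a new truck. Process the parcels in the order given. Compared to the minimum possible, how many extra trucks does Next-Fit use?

Next-Fit: [255] [371,71] [97,57,149] [281] [332,103] [102,117] → 6 trucks.
Total size 1935 kg; any packing needs at least ⌈1935/500⌉ = 4 trucks.
An optimal packing achieves that bound: [371,117] [332,149] [281,103,102] [255,97,71,57] → 4 trucks.
Excess: 6 − 4 = 2.

2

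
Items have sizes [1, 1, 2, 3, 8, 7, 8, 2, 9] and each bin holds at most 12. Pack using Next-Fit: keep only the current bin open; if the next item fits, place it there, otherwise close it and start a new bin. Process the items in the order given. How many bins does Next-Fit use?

5

bin 1: place 1, 11 left
bin 1: place 1, 10 left
bin 1: place 2, 8 left
bin 1: place 3, 5 left
bin 2: place 8, 4 left
bin 3: place 7, 5 left
bin 4: place 8, 4 left
bin 4: place 2, 2 left
bin 5: place 9, 3 left
Final bins: [1,1,2,3] [8] [7] [8,2] [9].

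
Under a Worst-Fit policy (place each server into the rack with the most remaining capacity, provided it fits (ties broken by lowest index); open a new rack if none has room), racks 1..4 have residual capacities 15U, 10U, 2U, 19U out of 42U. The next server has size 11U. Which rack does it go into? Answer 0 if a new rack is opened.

Racks with room: rack 1 (15U), rack 4 (19U).
Most room is rack 4 with 19U free.

4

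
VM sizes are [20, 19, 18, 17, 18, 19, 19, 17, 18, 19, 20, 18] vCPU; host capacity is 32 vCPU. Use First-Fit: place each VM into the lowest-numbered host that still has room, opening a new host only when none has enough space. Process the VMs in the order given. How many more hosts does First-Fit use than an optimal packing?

0

First-Fit: [20] [19] [18] [17] [18] [19] [19] [17] [18] [19] [20] [18] → 12 hosts.
12 VMs exceed 16 vCPU (half the capacity), and no two of those can share a host, so at least 12 hosts are needed.
So 12 is already optimal.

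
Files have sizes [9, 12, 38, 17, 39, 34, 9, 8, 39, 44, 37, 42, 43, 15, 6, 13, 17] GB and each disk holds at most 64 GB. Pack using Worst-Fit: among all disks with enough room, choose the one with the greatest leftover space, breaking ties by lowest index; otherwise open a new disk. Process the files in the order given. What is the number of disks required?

Put 9 GB in disk 1; 55 GB remain.
Put 12 GB in disk 1; 43 GB remain.
Put 38 GB in disk 1; 5 GB remain.
Put 17 GB in disk 2; 47 GB remain.
Put 39 GB in disk 2; 8 GB remain.
Put 34 GB in disk 3; 30 GB remain.
Put 9 GB in disk 3; 21 GB remain.
Put 8 GB in disk 3; 13 GB remain.
Put 39 GB in disk 4; 25 GB remain.
Put 44 GB in disk 5; 20 GB remain.
Put 37 GB in disk 6; 27 GB remain.
Put 42 GB in disk 7; 22 GB remain.
Put 43 GB in disk 8; 21 GB remain.
Put 15 GB in disk 6; 12 GB remain.
Put 6 GB in disk 4; 19 GB remain.
Put 13 GB in disk 7; 9 GB remain.
Put 17 GB in disk 8; 4 GB remain.

8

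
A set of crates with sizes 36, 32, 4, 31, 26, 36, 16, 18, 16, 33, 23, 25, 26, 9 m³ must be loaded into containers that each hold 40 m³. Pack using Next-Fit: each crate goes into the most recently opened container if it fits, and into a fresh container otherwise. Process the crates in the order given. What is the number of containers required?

11

36 m³ → container 1 (remaining 4 m³)
32 m³ → container 2 (remaining 8 m³)
4 m³ → container 2 (remaining 4 m³)
31 m³ → container 3 (remaining 9 m³)
26 m³ → container 4 (remaining 14 m³)
36 m³ → container 5 (remaining 4 m³)
16 m³ → container 6 (remaining 24 m³)
18 m³ → container 6 (remaining 6 m³)
16 m³ → container 7 (remaining 24 m³)
33 m³ → container 8 (remaining 7 m³)
23 m³ → container 9 (remaining 17 m³)
25 m³ → container 10 (remaining 15 m³)
26 m³ → container 11 (remaining 14 m³)
9 m³ → container 11 (remaining 5 m³)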